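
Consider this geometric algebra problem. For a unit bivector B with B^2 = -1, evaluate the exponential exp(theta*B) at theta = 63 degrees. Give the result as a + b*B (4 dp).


For a unit bivector B with B^2 = -1, the exponential series gives
e^(theta*B) = cos(theta) + sin(theta)*B (the GA analogue of Euler's formula).
theta = 63 degrees = 1.099557 rad
cos(63 deg) = 0.4540
sin(63 deg) = 0.8910
exp(theta*B) = 0.4540 + 0.8910*B


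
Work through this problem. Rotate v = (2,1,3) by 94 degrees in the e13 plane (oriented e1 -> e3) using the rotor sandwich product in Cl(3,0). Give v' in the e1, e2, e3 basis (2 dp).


Rotor R = cos(47deg) - sin(47deg)*e13
Rotation angle theta = 2 * 47 = 94 degrees in the e13 plane (e1 -> e3).
The component perpendicular to the plane (e2) is invariant: v'_2 = v2 = 1.00
cos(94deg) = -0.0698, sin(94deg) = 0.9976
v'_1 = v1*cos(theta) - v3*sin(theta) = 2*(-0.0698) - 3*0.9976 = -3.13
v'_3 = v1*sin(theta) + v3*cos(theta) = 2*0.9976 + 3*(-0.0698) = 1.79
v' = -3.13*e1 + 1.00*e2 + 1.79*e3


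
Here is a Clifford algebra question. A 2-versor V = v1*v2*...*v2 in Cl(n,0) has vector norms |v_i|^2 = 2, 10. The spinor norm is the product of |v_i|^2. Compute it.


Spinor norm N(V) = |v1|^2 * |v2|^2 * ... * |v2|^2
= 2 * 10
Running product: 2, 20
N(V) = 20


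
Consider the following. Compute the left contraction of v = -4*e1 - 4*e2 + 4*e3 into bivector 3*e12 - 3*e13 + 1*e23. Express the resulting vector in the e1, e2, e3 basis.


Left contraction v _| B = <vB>_1 (grade-1 part of the geometric product vB).
Using e1_|e12 = e2, e2_|e12 = -e1, e1_|e13 = e3, e3_|e13 = -e1, e2_|e23 = e3, e3_|e23 = -e2:
e1 coeff: -v2*b12 - v3*b13 = -(-4)*(3) - (4)*(-3) = 24
e2 coeff: v1*b12 - v3*b23 = (-4)*(3) - (4)*(1) = -16
e3 coeff: v1*b13 + v2*b23 = (-4)*(-3) + (-4)*(1) = 8
v _| B = 24*e1 - 16*e2 + 8*e3


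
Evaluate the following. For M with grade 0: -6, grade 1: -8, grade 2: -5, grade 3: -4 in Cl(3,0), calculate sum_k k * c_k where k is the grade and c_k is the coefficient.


Grade-weighted sum = sum of grade_k * coefficient_k
0*(-6) = 0
1*(-8) = -8
2*(-5) = -10
3*(-4) = -12
Total = 0 + (-8) + (-10) + (-12) = -30


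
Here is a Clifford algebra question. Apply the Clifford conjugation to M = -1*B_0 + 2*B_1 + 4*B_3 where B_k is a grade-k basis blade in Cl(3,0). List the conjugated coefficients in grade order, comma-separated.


Clifford conjugate sign for grade k: (-1)^(k(k+1)/2)
Grade 0: (-1)^(0*1/2) = (-1)^0 = 1, coeff -1 -> -1
Grade 1: (-1)^(1*2/2) = (-1)^1 = -1, coeff 2 -> -2
Grade 3: (-1)^(3*4/2) = (-1)^6 = 1, coeff 4 -> 4
Conjugated coefficients: -1, -2, 4


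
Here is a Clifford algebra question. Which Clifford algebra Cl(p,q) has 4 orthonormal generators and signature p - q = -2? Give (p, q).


We need p + q = 4 and p - q = -2.
Adding: 2p = 4 + (-2) = 2, so p = 1.
Then q = 4 - 1 = 3.
(p, q) = (1, 3)


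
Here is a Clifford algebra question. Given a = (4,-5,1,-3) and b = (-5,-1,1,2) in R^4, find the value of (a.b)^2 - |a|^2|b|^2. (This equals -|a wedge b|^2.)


a . b = 4*(-5) + (-5)*(-1) + 1*1 + (-3)*2
= -20 + 5 + 1 + (-6) = -20
|a|^2 = 4^2 + (-5)^2 + 1^2 + (-3)^2 = 51
|b|^2 = (-5)^2 + (-1)^2 + 1^2 + 2^2 = 31
(a.b)^2 = (-20)^2 = 400
|a|^2 * |b|^2 = 51 * 31 = 1581
Result = 400 - 1581 = -1181


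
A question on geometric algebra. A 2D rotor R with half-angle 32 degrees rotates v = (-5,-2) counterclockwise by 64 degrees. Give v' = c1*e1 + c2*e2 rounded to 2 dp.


Rotor R = cos(32deg) - sin(32deg)*e12
Rotation angle theta = 2 * 32 = 64 degrees
v' = R*v*~R rotates v by theta.
cos(64deg) = 0.4384, sin(64deg) = 0.8988
v'_1 = -5*cos(64deg) - (-2)*sin(64deg)
= -5*0.4384 - (-2)*0.8988
= -0.39
v'_2 = -5*sin(64deg) + (-2)*cos(64deg)
= -5*0.8988 + (-2)*0.4384
= -5.37
v' = -0.39*e1 - 5.37*e2


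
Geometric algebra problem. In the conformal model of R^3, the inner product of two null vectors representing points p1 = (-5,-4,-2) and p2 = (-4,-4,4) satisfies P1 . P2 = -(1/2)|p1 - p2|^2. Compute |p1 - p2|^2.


p1 - p2 = (-1, 0, -6)
|p1 - p2|^2 = (-1)^2 + 0^2 + (-6)^2
= 1 + 0 + 36
= 37


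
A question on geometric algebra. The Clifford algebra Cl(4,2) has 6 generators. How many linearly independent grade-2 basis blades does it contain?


Number of grade-k basis blades in Cl(p,q) with n = p + q is C(n, k).
n = 4 + 2 = 6
C(6, 2) = 6! / (2! * 4!)
= 720 / (2 * 24)
= 15


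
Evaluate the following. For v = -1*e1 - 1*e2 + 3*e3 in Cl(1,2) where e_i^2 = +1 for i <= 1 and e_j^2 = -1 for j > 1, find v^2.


v^2 = sum of c_i^2 * e_i^2
Positive signature terms (e_i^2 = +1): (-1)^2 = 1
Negative signature terms (e_j^2 = -1): (-1)^2 + 3^2 = 10
v^2 = 1 - 10 = -9


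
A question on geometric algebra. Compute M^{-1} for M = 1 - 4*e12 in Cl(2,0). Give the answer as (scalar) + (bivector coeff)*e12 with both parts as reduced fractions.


M = 1 - 4*e12, where e12^2 = -1.
Since M commutes with its reverse ~M = a - b*e12, M * ~M = a^2 - b^2*e12^2 = a^2 + b^2.
So M^{-1} = ~M / (a^2 + b^2) = (a - b*e12)/(a^2 + b^2).
a^2 + b^2 = 1 + 16 = 17
Scalar part = 1/17 = 1/17
Bivector coeff = 4/17 = 4/17
M^{-1} = 1/17 + 4/17*e12


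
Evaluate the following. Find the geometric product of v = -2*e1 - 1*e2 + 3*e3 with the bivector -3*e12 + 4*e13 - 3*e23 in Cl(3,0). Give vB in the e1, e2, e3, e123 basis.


vB has grade-1 (vector) and grade-3 (trivector) parts: vB = (v _| B) + (v ^ B).
Vector part <vB>_1:
  e1: -v2*b12 - v3*b13 = -(-1)*(-3) - (3)*(4) = -15
  e2: v1*b12 - v3*b23 = (-2)*(-3) - (3)*(-3) = 15
  e3: v1*b13 + v2*b23 = (-2)*(4) + (-1)*(-3) = -5
Trivector part <vB>_3:
  e123: v1*b23 - v2*b13 + v3*b12 = (-2)*(-3) - (-1)*(4) + (3)*(-3) = 1
vB = -15*e1 + 15*e2 - 5*e3 + 1*e123


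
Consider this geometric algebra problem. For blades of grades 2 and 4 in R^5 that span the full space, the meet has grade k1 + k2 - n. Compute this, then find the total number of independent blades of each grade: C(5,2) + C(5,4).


Meet grade = grade(A) + grade(B) - n
= 2 + 4 - 5 = 1
C(5,2) = 10
C(5,4) = 5
dim_A + dim_B = 10 + 5 = 15


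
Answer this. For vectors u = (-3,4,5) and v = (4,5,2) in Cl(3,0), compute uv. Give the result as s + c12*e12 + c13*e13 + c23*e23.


In Cl(3,0): e_i^2 = 1, e_ie_j = -e_je_i for i != j.
Scalar part = u . v = (-3)*4 + 4*5 + 5*2
= -12 + 20 + 10 = 18
e12 coeff = (-3)*5 - 4*4 = -15 - 16 = -31
e13 coeff = (-3)*2 - 5*4 = -6 - 20 = -26
e23 coeff = 4*2 - 5*5 = 8 - 25 = -17
uv = 18 - 31*e12 - 26*e13 - 17*e23


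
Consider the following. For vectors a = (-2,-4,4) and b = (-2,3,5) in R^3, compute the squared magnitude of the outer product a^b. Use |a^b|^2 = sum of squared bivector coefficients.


a wedge b = (a1*b2 - a2*b1)*e12 + (a1*b3 - a3*b1)*e13 + (a2*b3 - a3*b2)*e23
e12 coeff: (-2)*3 - (-4)*(-2) = -6 - 8 = -14
e13 coeff: (-2)*5 - 4*(-2) = -10 - (-8) = -2
e23 coeff: (-4)*5 - 4*3 = -20 - 12 = -32
|a wedge b|^2 = (-14)^2 + (-2)^2 + (-32)^2
= 196 + 4 + 1024
= 1224


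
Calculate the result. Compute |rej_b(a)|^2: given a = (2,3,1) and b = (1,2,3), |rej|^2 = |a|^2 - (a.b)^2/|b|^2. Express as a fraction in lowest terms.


|a|^2 = 2^2 + 3^2 + 1^2 = 14
|b|^2 = 1^2 + 2^2 + 3^2 = 14
a . b = 2*1 + 3*2 + 1*3 = 11
(a.b)^2 = 11^2 = 121
|rej|^2 = 14 - 121/14
= (196 - 121)/14
= 75/14
In lowest terms: 75/14


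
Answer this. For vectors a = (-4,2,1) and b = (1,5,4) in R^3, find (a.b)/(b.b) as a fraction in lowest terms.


Projection coefficient = (a . b) / (b . b)
a . b = (-4)*1 + 2*5 + 1*4
= -4 + 10 + 4 = 10
b . b = 1^2 + 5^2 + 4^2
= 1 + 25 + 16 = 42
Coefficient = 10/42
In lowest terms: 5/21


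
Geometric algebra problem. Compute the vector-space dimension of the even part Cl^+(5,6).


Even subalgebra dimension = 2^(n-1)
n = 5 + 6 = 11
2^(11 - 1) = 2^10 = 1024
Verification: sum of C(11,k) for even k = 1 + 55 + 330 + 462 + 165 + 11 = 1024
Result = 1024


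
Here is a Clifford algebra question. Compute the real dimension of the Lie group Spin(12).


Spin(n) double-covers SO(n); both have Lie algebra so(n) of dimension n(n-1)/2.
n = 12
n(n-1) = 12 * 11 = 132
dim Spin(12) = 132/2 = 66


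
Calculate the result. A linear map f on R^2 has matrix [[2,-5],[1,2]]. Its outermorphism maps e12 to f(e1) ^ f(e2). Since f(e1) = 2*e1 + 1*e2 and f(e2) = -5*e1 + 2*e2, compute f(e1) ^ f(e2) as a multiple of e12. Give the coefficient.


The outermorphism of a linear map f sends e1^e2 to f(e1)^f(e2).
f(e1) = 2*e1 + 1*e2
f(e2) = -5*e1 + 2*e2
f(e1) ^ f(e2) = (2*e1 + 1*e2) ^ (-5*e1 + 2*e2)
= 2*2*e12 + 1*(-5)*e21
= (4 - (-5))*e12
= 9*e12
Coefficient = 9


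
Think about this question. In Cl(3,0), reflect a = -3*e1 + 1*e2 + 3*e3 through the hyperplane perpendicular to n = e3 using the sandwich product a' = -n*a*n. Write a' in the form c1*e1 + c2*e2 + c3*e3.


Reflection formula: a' = -n*a*n, with n = e3 (unit vector, n^2 = 1).
For reflection through hyperplane perp to e3:
The component along e3 flips sign, others stay.
a = (-3, 1, 3)
a' = (-3, 1, -3)
a' = -3*e1 + 1*e2 - 3*e3


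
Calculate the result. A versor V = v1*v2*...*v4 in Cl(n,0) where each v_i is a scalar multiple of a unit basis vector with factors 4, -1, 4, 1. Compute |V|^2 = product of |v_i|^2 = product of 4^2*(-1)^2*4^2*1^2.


Each vector v_i has |v_i|^2 = s_i^2
Squared scales: 4^2 = 16, (-1)^2 = 1, 4^2 = 16, 1^2 = 1
|V|^2 = 16 * 1 * 16 * 1
= 256


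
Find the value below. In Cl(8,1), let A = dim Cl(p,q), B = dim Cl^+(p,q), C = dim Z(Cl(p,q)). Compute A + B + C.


n = 8 + 1 = 9
Total dim = 2^9 = 512
Even subalgebra dim = 2^8 = 256
n is odd, so center dim = 2
Sum = 512 + 256 + 2 = 770


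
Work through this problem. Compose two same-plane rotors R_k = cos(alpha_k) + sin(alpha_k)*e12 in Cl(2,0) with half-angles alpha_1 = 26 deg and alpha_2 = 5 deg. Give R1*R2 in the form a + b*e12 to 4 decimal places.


Same-plane rotors commute and their half-angles add:
R1*R2 = cos(a1 + a2) + sin(a1 + a2)*e12.
a1 + a2 = 26 + 5 = 31 deg
cos(31 deg) = 0.8572
sin(31 deg) = 0.5150
R1*R2 = 0.8572 + 0.5150*e12


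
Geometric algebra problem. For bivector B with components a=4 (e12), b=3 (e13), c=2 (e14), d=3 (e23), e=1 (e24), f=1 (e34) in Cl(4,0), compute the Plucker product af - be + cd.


Plucker relation: af - be + cd
a*f = 4*1 = 4
b*e = 3*1 = 3
c*d = 2*3 = 6
af - be + cd = 4 - 3 + 6
= 7


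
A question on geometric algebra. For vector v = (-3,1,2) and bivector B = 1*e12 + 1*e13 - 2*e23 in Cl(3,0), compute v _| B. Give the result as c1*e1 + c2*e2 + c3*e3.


Left contraction v _| B = <vB>_1 (grade-1 part of the geometric product vB).
Using e1_|e12 = e2, e2_|e12 = -e1, e1_|e13 = e3, e3_|e13 = -e1, e2_|e23 = e3, e3_|e23 = -e2:
e1 coeff: -v2*b12 - v3*b13 = -(1)*(1) - (2)*(1) = -3
e2 coeff: v1*b12 - v3*b23 = (-3)*(1) - (2)*(-2) = 1
e3 coeff: v1*b13 + v2*b23 = (-3)*(1) + (1)*(-2) = -5
v _| B = -3*e1 + 1*e2 - 5*e3


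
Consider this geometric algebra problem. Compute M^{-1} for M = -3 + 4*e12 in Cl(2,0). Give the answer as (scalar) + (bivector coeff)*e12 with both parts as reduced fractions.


M = -3 + 4*e12, where e12^2 = -1.
Since M commutes with its reverse ~M = a - b*e12, M * ~M = a^2 - b^2*e12^2 = a^2 + b^2.
So M^{-1} = ~M / (a^2 + b^2) = (a - b*e12)/(a^2 + b^2).
a^2 + b^2 = 9 + 16 = 25
Scalar part = -3/25 = -3/25
Bivector coeff = -4/25 = -4/25
M^{-1} = -3/25 - 4/25*e12


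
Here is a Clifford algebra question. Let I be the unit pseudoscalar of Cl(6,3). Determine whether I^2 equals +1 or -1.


The pseudoscalar I = e1...e_n (product of all n generators) of Cl(p,q) satisfies I^2 = (-1)^(q + n(n-1)/2).
p = 6, q = 3, n = p + q = 9
n(n-1)/2 = 9 * 8 / 2 = 36
Exponent = q + n(n-1)/2 = 3 + 36 = 39
I^2 = (-1)^39 = -1


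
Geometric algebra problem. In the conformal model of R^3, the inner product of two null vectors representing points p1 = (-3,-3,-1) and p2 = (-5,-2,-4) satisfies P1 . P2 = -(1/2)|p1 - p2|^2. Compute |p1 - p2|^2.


p1 - p2 = (2, -1, 3)
|p1 - p2|^2 = 2^2 + (-1)^2 + 3^2
= 4 + 1 + 9
= 14


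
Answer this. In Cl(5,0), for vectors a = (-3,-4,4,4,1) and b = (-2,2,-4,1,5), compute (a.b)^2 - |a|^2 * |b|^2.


a . b = (-3)*(-2) + (-4)*2 + 4*(-4) + 4*1 + 1*5
= 6 + (-8) + (-16) + 4 + 5 = -9
|a|^2 = (-3)^2 + (-4)^2 + 4^2 + 4^2 + 1^2 = 58
|b|^2 = (-2)^2 + 2^2 + (-4)^2 + 1^2 + 5^2 = 50
(a.b)^2 = (-9)^2 = 81
|a|^2 * |b|^2 = 58 * 50 = 2900
Result = 81 - 2900 = -2819


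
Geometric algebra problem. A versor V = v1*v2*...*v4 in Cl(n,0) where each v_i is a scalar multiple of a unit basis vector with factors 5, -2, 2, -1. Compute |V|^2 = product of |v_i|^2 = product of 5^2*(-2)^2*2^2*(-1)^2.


Each vector v_i has |v_i|^2 = s_i^2
Squared scales: 5^2 = 25, (-2)^2 = 4, 2^2 = 4, (-1)^2 = 1
|V|^2 = 25 * 4 * 4 * 1
= 400


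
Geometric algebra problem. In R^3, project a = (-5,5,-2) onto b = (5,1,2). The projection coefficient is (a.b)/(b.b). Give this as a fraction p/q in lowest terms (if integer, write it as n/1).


Projection coefficient = (a . b) / (b . b)
a . b = (-5)*5 + 5*1 + (-2)*2
= -25 + 5 + (-4) = -24
b . b = 5^2 + 1^2 + 2^2
= 25 + 1 + 4 = 30
Coefficient = -24/30
In lowest terms: -4/5


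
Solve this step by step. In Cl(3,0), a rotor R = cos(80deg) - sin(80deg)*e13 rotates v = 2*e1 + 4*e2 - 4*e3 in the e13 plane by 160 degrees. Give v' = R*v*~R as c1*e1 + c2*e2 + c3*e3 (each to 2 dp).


Rotor R = cos(80deg) - sin(80deg)*e13
Rotation angle theta = 2 * 80 = 160 degrees in the e13 plane (e1 -> e3).
The component perpendicular to the plane (e2) is invariant: v'_2 = v2 = 4.00
cos(160deg) = -0.9397, sin(160deg) = 0.3420
v'_1 = v1*cos(theta) - v3*sin(theta) = 2*(-0.9397) - (-4)*0.3420 = -0.51
v'_3 = v1*sin(theta) + v3*cos(theta) = 2*0.3420 + (-4)*(-0.9397) = 4.44
v' = -0.51*e1 + 4.00*e2 + 4.44*e3


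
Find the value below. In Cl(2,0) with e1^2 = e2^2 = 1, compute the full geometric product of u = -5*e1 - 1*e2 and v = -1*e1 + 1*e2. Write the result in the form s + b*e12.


Expand: (-5*e1 - 1*e2)(-1*e1 + 1*e2)
= (-5)*(-1)*e1e1 + (-5)*1*e1e2 + (-1)*(-1)*e2e1 + (-1)*1*e2e2
Using e1^2 = e2^2 = 1, e2e1 = -e1e2:
Scalar part s = (-5)*(-1) + (-1)*1 = 5 + (-1) = 4
Bivector part b = (-5)*1 - (-1)*(-1) = -5 - 1 = -6
uv = 4 - 6*e12


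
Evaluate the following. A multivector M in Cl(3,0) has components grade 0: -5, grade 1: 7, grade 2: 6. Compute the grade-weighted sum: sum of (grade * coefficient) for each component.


Grade-weighted sum = sum of grade_k * coefficient_k
0*(-5) = 0
1*7 = 7
2*6 = 12
Total = 0 + 7 + 12 = 19


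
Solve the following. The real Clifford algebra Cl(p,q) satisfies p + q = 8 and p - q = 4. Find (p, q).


We need p + q = 8 and p - q = 4.
Adding: 2p = 8 + 4 = 12, so p = 6.
Then q = 8 - 6 = 2.
(p, q) = (6, 2)


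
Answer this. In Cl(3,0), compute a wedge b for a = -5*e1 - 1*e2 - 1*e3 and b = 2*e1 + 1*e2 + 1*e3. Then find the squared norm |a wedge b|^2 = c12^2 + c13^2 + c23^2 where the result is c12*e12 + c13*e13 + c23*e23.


a wedge b = (a1*b2 - a2*b1)*e12 + (a1*b3 - a3*b1)*e13 + (a2*b3 - a3*b2)*e23
e12 coeff: (-5)*1 - (-1)*2 = -5 - (-2) = -3
e13 coeff: (-5)*1 - (-1)*2 = -5 - (-2) = -3
e23 coeff: (-1)*1 - (-1)*1 = -1 - (-1) = 0
|a wedge b|^2 = (-3)^2 + (-3)^2 + 0^2
= 9 + 9 + 0
= 18


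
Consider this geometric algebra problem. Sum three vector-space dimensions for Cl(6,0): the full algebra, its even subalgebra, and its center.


n = 6 + 0 = 6
Total dim = 2^6 = 64
Even subalgebra dim = 2^5 = 32
n is even, so center dim = 1
Sum = 64 + 32 + 1 = 97


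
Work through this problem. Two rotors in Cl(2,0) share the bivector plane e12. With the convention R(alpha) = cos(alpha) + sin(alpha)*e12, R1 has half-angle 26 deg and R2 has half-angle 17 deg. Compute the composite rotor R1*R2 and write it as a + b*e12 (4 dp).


Same-plane rotors commute and their half-angles add:
R1*R2 = cos(a1 + a2) + sin(a1 + a2)*e12.
a1 + a2 = 26 + 17 = 43 deg
cos(43 deg) = 0.7314
sin(43 deg) = 0.6820
R1*R2 = 0.7314 + 0.6820*e12


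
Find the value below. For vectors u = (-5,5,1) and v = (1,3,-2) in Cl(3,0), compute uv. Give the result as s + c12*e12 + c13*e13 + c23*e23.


In Cl(3,0): e_i^2 = 1, e_ie_j = -e_je_i for i != j.
Scalar part = u . v = (-5)*1 + 5*3 + 1*(-2)
= -5 + 15 + (-2) = 8
e12 coeff = (-5)*3 - 5*1 = -15 - 5 = -20
e13 coeff = (-5)*(-2) - 1*1 = 10 - 1 = 9
e23 coeff = 5*(-2) - 1*3 = -10 - 3 = -13
uv = 8 - 20*e12 + 9*e13 - 13*e23


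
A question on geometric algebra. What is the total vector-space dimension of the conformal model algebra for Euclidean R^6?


The conformal model of R^6 uses Cl(7,1): the 6 Euclidean generators plus two extra orthogonal generators e+ (e+^2 = +1) and e- (e-^2 = -1), from which the null vectors e0, einf are built.
Number of generators m = 6 + 2 = 8.
dim Cl(p,q) = 2^m = 2^8 = 256


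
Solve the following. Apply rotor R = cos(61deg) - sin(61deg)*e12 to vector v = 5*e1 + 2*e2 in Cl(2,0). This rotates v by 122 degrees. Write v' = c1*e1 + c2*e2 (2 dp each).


Rotor R = cos(61deg) - sin(61deg)*e12
Rotation angle theta = 2 * 61 = 122 degrees
v' = R*v*~R rotates v by theta.
cos(122deg) = -0.5299, sin(122deg) = 0.8480
v'_1 = 5*cos(122deg) - 2*sin(122deg)
= 5*(-0.5299) - 2*0.8480
= -4.35
v'_2 = 5*sin(122deg) + 2*cos(122deg)
= 5*0.8480 + 2*(-0.5299)
= 3.18
v' = -4.35*e1 + 3.18*e2


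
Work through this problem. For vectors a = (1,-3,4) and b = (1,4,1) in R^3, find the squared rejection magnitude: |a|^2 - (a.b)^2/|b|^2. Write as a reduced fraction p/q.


|a|^2 = 1^2 + (-3)^2 + 4^2 = 26
|b|^2 = 1^2 + 4^2 + 1^2 = 18
a . b = 1*1 + (-3)*4 + 4*1 = -7
(a.b)^2 = (-7)^2 = 49
|rej|^2 = 26 - 49/18
= (468 - 49)/18
= 419/18
In lowest terms: 419/18


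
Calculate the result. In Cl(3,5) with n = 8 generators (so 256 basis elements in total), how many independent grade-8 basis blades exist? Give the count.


Number of grade-k basis blades in Cl(p,q) with n = p + q is C(n, k).
n = 3 + 5 = 8
C(8, 8) = 8! / (8! * 0!)
= 40320 / (40320 * 1)
= 1


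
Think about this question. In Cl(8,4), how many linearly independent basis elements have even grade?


Even subalgebra dimension = 2^(n-1)
n = 8 + 4 = 12
2^(12 - 1) = 2^11 = 2048
Verification: sum of C(12,k) for even k = 1 + 66 + 495 + 924 + 495 + 66 + 1 = 2048
Result = 2048


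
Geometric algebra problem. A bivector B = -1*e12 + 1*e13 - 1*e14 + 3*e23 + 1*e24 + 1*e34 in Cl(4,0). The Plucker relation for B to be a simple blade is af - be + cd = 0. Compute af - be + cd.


Plucker relation: af - be + cd
a*f = (-1)*1 = -1
b*e = 1*1 = 1
c*d = (-1)*3 = -3
af - be + cd = -1 - 1 + (-3)
= -5


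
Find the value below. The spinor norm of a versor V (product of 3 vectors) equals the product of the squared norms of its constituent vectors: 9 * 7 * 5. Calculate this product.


Spinor norm N(V) = |v1|^2 * |v2|^2 * ... * |v3|^2
= 9 * 7 * 5
Running product: 9, 63, 315
N(V) = 315


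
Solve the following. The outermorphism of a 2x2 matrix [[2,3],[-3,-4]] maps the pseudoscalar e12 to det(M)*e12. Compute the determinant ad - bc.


The outermorphism of a linear map f sends e1^e2 to f(e1)^f(e2).
f(e1) = 2*e1 - 3*e2
f(e2) = 3*e1 - 4*e2
f(e1) ^ f(e2) = (2*e1 - 3*e2) ^ (3*e1 - 4*e2)
= 2*(-4)*e12 + (-3)*3*e21
= (-8 - (-9))*e12
= 1*e12
Coefficient = 1


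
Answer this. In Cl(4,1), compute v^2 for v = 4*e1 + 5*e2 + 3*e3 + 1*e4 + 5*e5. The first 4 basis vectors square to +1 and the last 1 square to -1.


v^2 = sum of c_i^2 * e_i^2
Positive signature terms (e_i^2 = +1): 4^2 + 5^2 + 3^2 + 1^2 = 51
Negative signature terms (e_j^2 = -1): 5^2 = 25
v^2 = 51 - 25 = 26


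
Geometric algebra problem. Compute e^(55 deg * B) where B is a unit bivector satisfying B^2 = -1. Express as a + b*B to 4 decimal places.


For a unit bivector B with B^2 = -1, the exponential series gives
e^(theta*B) = cos(theta) + sin(theta)*B (the GA analogue of Euler's formula).
theta = 55 degrees = 0.959931 rad
cos(55 deg) = 0.5736
sin(55 deg) = 0.8192
exp(theta*B) = 0.5736 + 0.8192*B


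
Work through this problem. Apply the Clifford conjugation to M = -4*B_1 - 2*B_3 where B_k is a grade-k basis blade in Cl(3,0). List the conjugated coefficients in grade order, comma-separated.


Clifford conjugate sign for grade k: (-1)^(k(k+1)/2)
Grade 1: (-1)^(1*2/2) = (-1)^1 = -1, coeff -4 -> 4
Grade 3: (-1)^(3*4/2) = (-1)^6 = 1, coeff -2 -> -2
Conjugated coefficients: 4, -2


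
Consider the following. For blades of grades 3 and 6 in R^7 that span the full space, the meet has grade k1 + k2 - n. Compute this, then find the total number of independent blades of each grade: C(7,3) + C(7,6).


Meet grade = grade(A) + grade(B) - n
= 3 + 6 - 7 = 2
C(7,3) = 35
C(7,6) = 7
dim_A + dim_B = 35 + 7 = 42


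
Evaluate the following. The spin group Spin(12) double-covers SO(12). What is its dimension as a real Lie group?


Spin(n) double-covers SO(n); both have Lie algebra so(n) of dimension n(n-1)/2.
n = 12
n(n-1) = 12 * 11 = 132
dim Spin(12) = 132/2 = 66


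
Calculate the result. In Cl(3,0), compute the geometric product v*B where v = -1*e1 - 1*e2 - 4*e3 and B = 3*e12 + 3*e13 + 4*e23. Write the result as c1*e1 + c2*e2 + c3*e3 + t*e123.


vB has grade-1 (vector) and grade-3 (trivector) parts: vB = (v _| B) + (v ^ B).
Vector part <vB>_1:
  e1: -v2*b12 - v3*b13 = -(-1)*(3) - (-4)*(3) = 15
  e2: v1*b12 - v3*b23 = (-1)*(3) - (-4)*(4) = 13
  e3: v1*b13 + v2*b23 = (-1)*(3) + (-1)*(4) = -7
Trivector part <vB>_3:
  e123: v1*b23 - v2*b13 + v3*b12 = (-1)*(4) - (-1)*(3) + (-4)*(3) = -13
vB = 15*e1 + 13*e2 - 7*e3 - 13*e123


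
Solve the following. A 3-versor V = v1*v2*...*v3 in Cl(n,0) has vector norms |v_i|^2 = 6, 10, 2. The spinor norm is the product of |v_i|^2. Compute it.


Spinor norm N(V) = |v1|^2 * |v2|^2 * ... * |v3|^2
= 6 * 10 * 2
Running product: 6, 60, 120
N(V) = 120


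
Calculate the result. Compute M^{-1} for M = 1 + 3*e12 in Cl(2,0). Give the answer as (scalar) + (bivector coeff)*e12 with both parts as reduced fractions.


M = 1 + 3*e12, where e12^2 = -1.
Since M commutes with its reverse ~M = a - b*e12, M * ~M = a^2 - b^2*e12^2 = a^2 + b^2.
So M^{-1} = ~M / (a^2 + b^2) = (a - b*e12)/(a^2 + b^2).
a^2 + b^2 = 1 + 9 = 10
Scalar part = 1/10 = 1/10
Bivector coeff = -3/10 = -3/10
M^{-1} = 1/10 - 3/10*e12


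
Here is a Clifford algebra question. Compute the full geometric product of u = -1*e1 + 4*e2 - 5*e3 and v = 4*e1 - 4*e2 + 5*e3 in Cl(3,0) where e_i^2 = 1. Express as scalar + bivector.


In Cl(3,0): e_i^2 = 1, e_ie_j = -e_je_i for i != j.
Scalar part = u . v = (-1)*4 + 4*(-4) + (-5)*5
= -4 + (-16) + (-25) = -45
e12 coeff = (-1)*(-4) - 4*4 = 4 - 16 = -12
e13 coeff = (-1)*5 - (-5)*4 = -5 - (-20) = 15
e23 coeff = 4*5 - (-5)*(-4) = 20 - 20 = 0
uv = -45 - 12*e12 + 15*e13 + 0*e23


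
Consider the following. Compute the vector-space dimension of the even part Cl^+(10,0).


Even subalgebra dimension = 2^(n-1)
n = 10 + 0 = 10
2^(10 - 1) = 2^9 = 512
Verification: sum of C(10,k) for even k = 1 + 45 + 210 + 210 + 45 + 1 = 512
Result = 512


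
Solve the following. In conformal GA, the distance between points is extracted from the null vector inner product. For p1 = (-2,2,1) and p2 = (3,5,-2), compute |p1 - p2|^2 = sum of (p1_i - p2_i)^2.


p1 - p2 = (-5, -3, 3)
|p1 - p2|^2 = (-5)^2 + (-3)^2 + 3^2
= 25 + 9 + 9
= 43


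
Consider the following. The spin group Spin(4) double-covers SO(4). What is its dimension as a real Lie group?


Spin(n) double-covers SO(n); both have Lie algebra so(n) of dimension n(n-1)/2.
n = 4
n(n-1) = 4 * 3 = 12
dim Spin(4) = 12/2 = 6


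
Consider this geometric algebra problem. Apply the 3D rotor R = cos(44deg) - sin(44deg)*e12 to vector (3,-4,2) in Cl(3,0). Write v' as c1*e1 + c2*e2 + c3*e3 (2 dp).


Rotor R = cos(44deg) - sin(44deg)*e12
Rotation angle theta = 2 * 44 = 88 degrees in the e12 plane (e1 -> e2).
The component perpendicular to the plane (e3) is invariant: v'_3 = v3 = 2.00
cos(88deg) = 0.0349, sin(88deg) = 0.9994
v'_1 = v1*cos(theta) - v2*sin(theta) = 3*0.0349 - (-4)*0.9994 = 4.10
v'_2 = v1*sin(theta) + v2*cos(theta) = 3*0.9994 + (-4)*0.0349 = 2.86
v' = 4.10*e1 + 2.86*e2 + 2.00*e3


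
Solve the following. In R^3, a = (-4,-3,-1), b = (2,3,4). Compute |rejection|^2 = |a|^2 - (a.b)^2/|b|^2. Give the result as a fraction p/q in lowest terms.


|a|^2 = (-4)^2 + (-3)^2 + (-1)^2 = 26
|b|^2 = 2^2 + 3^2 + 4^2 = 29
a . b = (-4)*2 + (-3)*3 + (-1)*4 = -21
(a.b)^2 = (-21)^2 = 441
|rej|^2 = 26 - 441/29
= (754 - 441)/29
= 313/29
In lowest terms: 313/29


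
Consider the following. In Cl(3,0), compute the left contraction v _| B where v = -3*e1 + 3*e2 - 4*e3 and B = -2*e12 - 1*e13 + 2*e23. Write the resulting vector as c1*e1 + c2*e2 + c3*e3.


Left contraction v _| B = <vB>_1 (grade-1 part of the geometric product vB).
Using e1_|e12 = e2, e2_|e12 = -e1, e1_|e13 = e3, e3_|e13 = -e1, e2_|e23 = e3, e3_|e23 = -e2:
e1 coeff: -v2*b12 - v3*b13 = -(3)*(-2) - (-4)*(-1) = 2
e2 coeff: v1*b12 - v3*b23 = (-3)*(-2) - (-4)*(2) = 14
e3 coeff: v1*b13 + v2*b23 = (-3)*(-1) + (3)*(2) = 9
v _| B = 2*e1 + 14*e2 + 9*e3


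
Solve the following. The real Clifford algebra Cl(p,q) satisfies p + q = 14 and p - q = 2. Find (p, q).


We need p + q = 14 and p - q = 2.
Adding: 2p = 14 + 2 = 16, so p = 8.
Then q = 14 - 8 = 6.
(p, q) = (8, 6)


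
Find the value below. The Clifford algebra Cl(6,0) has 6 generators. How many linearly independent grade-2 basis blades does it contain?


Number of grade-k basis blades in Cl(p,q) with n = p + q is C(n, k).
n = 6 + 0 = 6
C(6, 2) = 6! / (2! * 4!)
= 720 / (2 * 24)
= 15


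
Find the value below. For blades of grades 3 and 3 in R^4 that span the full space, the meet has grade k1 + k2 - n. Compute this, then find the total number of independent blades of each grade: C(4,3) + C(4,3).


Meet grade = grade(A) + grade(B) - n
= 3 + 3 - 4 = 2
C(4,3) = 4
C(4,3) = 4
dim_A + dim_B = 4 + 4 = 8


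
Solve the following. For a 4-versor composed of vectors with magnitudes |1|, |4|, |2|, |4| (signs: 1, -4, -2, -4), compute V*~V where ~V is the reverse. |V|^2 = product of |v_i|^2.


Each vector v_i has |v_i|^2 = s_i^2
Squared scales: 1^2 = 1, (-4)^2 = 16, (-2)^2 = 4, (-4)^2 = 16
|V|^2 = 1 * 16 * 4 * 16
= 1024


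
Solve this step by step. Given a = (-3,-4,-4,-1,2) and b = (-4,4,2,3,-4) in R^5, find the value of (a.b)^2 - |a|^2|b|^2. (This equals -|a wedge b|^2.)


a . b = (-3)*(-4) + (-4)*4 + (-4)*2 + (-1)*3 + 2*(-4)
= 12 + (-16) + (-8) + (-3) + (-8) = -23
|a|^2 = (-3)^2 + (-4)^2 + (-4)^2 + (-1)^2 + 2^2 = 46
|b|^2 = (-4)^2 + 4^2 + 2^2 + 3^2 + (-4)^2 = 61
(a.b)^2 = (-23)^2 = 529
|a|^2 * |b|^2 = 46 * 61 = 2806
Result = 529 - 2806 = -2277


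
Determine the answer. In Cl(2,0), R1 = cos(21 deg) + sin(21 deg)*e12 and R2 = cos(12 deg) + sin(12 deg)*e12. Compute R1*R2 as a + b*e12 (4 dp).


Same-plane rotors commute and their half-angles add:
R1*R2 = cos(a1 + a2) + sin(a1 + a2)*e12.
a1 + a2 = 21 + 12 = 33 deg
cos(33 deg) = 0.8387
sin(33 deg) = 0.5446
R1*R2 = 0.8387 + 0.5446*e12


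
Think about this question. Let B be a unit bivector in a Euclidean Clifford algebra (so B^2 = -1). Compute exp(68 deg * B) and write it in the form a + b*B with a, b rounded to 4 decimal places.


For a unit bivector B with B^2 = -1, the exponential series gives
e^(theta*B) = cos(theta) + sin(theta)*B (the GA analogue of Euler's formula).
theta = 68 degrees = 1.186824 rad
cos(68 deg) = 0.3746
sin(68 deg) = 0.9272
exp(theta*B) = 0.3746 + 0.9272*B


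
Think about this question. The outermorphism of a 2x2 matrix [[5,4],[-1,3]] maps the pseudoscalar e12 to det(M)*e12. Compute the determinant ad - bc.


The outermorphism of a linear map f sends e1^e2 to f(e1)^f(e2).
f(e1) = 5*e1 - 1*e2
f(e2) = 4*e1 + 3*e2
f(e1) ^ f(e2) = (5*e1 - 1*e2) ^ (4*e1 + 3*e2)
= 5*3*e12 + (-1)*4*e21
= (15 - (-4))*e12
= 19*e12
Coefficient = 19


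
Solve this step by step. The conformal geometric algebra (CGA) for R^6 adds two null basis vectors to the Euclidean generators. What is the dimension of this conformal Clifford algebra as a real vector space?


The conformal model of R^6 uses Cl(7,1): the 6 Euclidean generators plus two extra orthogonal generators e+ (e+^2 = +1) and e- (e-^2 = -1), from which the null vectors e0, einf are built.
Number of generators m = 6 + 2 = 8.
dim Cl(p,q) = 2^m = 2^8 = 256


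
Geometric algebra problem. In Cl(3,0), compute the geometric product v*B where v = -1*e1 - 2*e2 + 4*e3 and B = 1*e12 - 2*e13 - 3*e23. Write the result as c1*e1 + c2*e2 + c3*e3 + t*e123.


vB has grade-1 (vector) and grade-3 (trivector) parts: vB = (v _| B) + (v ^ B).
Vector part <vB>_1:
  e1: -v2*b12 - v3*b13 = -(-2)*(1) - (4)*(-2) = 10
  e2: v1*b12 - v3*b23 = (-1)*(1) - (4)*(-3) = 11
  e3: v1*b13 + v2*b23 = (-1)*(-2) + (-2)*(-3) = 8
Trivector part <vB>_3:
  e123: v1*b23 - v2*b13 + v3*b12 = (-1)*(-3) - (-2)*(-2) + (4)*(1) = 3
vB = 10*e1 + 11*e2 + 8*e3 + 3*e123


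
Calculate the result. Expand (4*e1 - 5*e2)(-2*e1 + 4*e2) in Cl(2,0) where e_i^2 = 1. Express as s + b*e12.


Expand: (4*e1 - 5*e2)(-2*e1 + 4*e2)
= 4*(-2)*e1e1 + 4*4*e1e2 + (-5)*(-2)*e2e1 + (-5)*4*e2e2
Using e1^2 = e2^2 = 1, e2e1 = -e1e2:
Scalar part s = 4*(-2) + (-5)*4 = -8 + (-20) = -28
Bivector part b = 4*4 - (-5)*(-2) = 16 - 10 = 6
uv = -28 + 6*e12


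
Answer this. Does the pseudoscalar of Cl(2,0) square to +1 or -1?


The pseudoscalar I = e1...e_n (product of all n generators) of Cl(p,q) satisfies I^2 = (-1)^(q + n(n-1)/2).
p = 2, q = 0, n = p + q = 2
n(n-1)/2 = 2 * 1 / 2 = 1
Exponent = q + n(n-1)/2 = 0 + 1 = 1
I^2 = (-1)^1 = -1


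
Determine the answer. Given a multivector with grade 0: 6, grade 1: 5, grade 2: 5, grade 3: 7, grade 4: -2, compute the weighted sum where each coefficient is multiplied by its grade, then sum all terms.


Grade-weighted sum = sum of grade_k * coefficient_k
0*6 = 0
1*5 = 5
2*5 = 10
3*7 = 21
4*(-2) = -8
Total = 0 + 5 + 10 + 21 + (-8) = 28


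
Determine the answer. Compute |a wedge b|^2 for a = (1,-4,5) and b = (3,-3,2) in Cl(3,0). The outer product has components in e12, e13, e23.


a wedge b = (a1*b2 - a2*b1)*e12 + (a1*b3 - a3*b1)*e13 + (a2*b3 - a3*b2)*e23
e12 coeff: 1*(-3) - (-4)*3 = -3 - (-12) = 9
e13 coeff: 1*2 - 5*3 = 2 - 15 = -13
e23 coeff: (-4)*2 - 5*(-3) = -8 - (-15) = 7
|a wedge b|^2 = 9^2 + (-13)^2 + 7^2
= 81 + 169 + 49
= 299


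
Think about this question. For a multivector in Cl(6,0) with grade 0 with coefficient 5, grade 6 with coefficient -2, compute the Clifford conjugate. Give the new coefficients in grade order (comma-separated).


Clifford conjugate sign for grade k: (-1)^(k(k+1)/2)
Grade 0: (-1)^(0*1/2) = (-1)^0 = 1, coeff 5 -> 5
Grade 6: (-1)^(6*7/2) = (-1)^21 = -1, coeff -2 -> 2
Conjugated coefficients: 5, 2


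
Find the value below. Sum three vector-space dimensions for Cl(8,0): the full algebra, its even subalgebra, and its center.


n = 8 + 0 = 8
Total dim = 2^8 = 256
Even subalgebra dim = 2^7 = 128
n is even, so center dim = 1
Sum = 256 + 128 + 1 = 385


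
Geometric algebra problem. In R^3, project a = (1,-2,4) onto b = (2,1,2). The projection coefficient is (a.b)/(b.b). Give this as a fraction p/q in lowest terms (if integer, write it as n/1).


Projection coefficient = (a . b) / (b . b)
a . b = 1*2 + (-2)*1 + 4*2
= 2 + (-2) + 8 = 8
b . b = 2^2 + 1^2 + 2^2
= 4 + 1 + 4 = 9
Coefficient = 8/9
In lowest terms: 8/9


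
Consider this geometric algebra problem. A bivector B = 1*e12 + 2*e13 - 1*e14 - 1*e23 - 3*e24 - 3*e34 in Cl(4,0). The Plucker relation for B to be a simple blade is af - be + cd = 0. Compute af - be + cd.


Plucker relation: af - be + cd
a*f = 1*(-3) = -3
b*e = 2*(-3) = -6
c*d = (-1)*(-1) = 1
af - be + cd = -3 - (-6) + 1
= 4


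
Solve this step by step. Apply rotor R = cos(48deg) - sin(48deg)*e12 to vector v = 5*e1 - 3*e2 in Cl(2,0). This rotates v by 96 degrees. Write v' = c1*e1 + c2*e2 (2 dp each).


Rotor R = cos(48deg) - sin(48deg)*e12
Rotation angle theta = 2 * 48 = 96 degrees
v' = R*v*~R rotates v by theta.
cos(96deg) = -0.1045, sin(96deg) = 0.9945
v'_1 = 5*cos(96deg) - (-3)*sin(96deg)
= 5*(-0.1045) - (-3)*0.9945
= 2.46
v'_2 = 5*sin(96deg) + (-3)*cos(96deg)
= 5*0.9945 + (-3)*(-0.1045)
= 5.29
v' = 2.46*e1 + 5.29*e2


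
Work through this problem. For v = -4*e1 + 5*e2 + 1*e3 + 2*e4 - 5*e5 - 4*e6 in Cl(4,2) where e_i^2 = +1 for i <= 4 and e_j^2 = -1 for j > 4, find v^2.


v^2 = sum of c_i^2 * e_i^2
Positive signature terms (e_i^2 = +1): (-4)^2 + 5^2 + 1^2 + 2^2 = 46
Negative signature terms (e_j^2 = -1): (-5)^2 + (-4)^2 = 41
v^2 = 46 - 41 = 5


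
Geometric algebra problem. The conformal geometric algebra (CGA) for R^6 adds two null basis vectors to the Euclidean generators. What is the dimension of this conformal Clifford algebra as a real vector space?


The conformal model of R^6 uses Cl(7,1): the 6 Euclidean generators plus two extra orthogonal generators e+ (e+^2 = +1) and e- (e-^2 = -1), from which the null vectors e0, einf are built.
Number of generators m = 6 + 2 = 8.
dim Cl(p,q) = 2^m = 2^8 = 256


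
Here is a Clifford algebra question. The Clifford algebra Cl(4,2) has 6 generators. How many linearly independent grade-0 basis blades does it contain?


Number of grade-k basis blades in Cl(p,q) with n = p + q is C(n, k).
n = 4 + 2 = 6
C(6, 0) = 6! / (0! * 6!)
= 720 / (1 * 720)
= 1


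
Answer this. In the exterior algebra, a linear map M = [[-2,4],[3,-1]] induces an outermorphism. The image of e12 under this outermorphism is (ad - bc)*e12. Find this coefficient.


The outermorphism of a linear map f sends e1^e2 to f(e1)^f(e2).
f(e1) = -2*e1 + 3*e2
f(e2) = 4*e1 - 1*e2
f(e1) ^ f(e2) = (-2*e1 + 3*e2) ^ (4*e1 - 1*e2)
= (-2)*(-1)*e12 + 3*4*e21
= (2 - 12)*e12
= -10*e12
Coefficient = -10


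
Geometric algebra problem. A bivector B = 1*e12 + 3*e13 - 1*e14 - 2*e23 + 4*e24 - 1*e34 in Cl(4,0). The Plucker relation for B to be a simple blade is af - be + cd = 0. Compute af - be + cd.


Plucker relation: af - be + cd
a*f = 1*(-1) = -1
b*e = 3*4 = 12
c*d = (-1)*(-2) = 2
af - be + cd = -1 - 12 + 2
= -11


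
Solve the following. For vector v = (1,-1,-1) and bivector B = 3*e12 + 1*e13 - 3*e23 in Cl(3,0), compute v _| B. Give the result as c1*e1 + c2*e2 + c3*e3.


Left contraction v _| B = <vB>_1 (grade-1 part of the geometric product vB).
Using e1_|e12 = e2, e2_|e12 = -e1, e1_|e13 = e3, e3_|e13 = -e1, e2_|e23 = e3, e3_|e23 = -e2:
e1 coeff: -v2*b12 - v3*b13 = -(-1)*(3) - (-1)*(1) = 4
e2 coeff: v1*b12 - v3*b23 = (1)*(3) - (-1)*(-3) = 0
e3 coeff: v1*b13 + v2*b23 = (1)*(1) + (-1)*(-3) = 4
v _| B = 4*e1 + 0*e2 + 4*e3


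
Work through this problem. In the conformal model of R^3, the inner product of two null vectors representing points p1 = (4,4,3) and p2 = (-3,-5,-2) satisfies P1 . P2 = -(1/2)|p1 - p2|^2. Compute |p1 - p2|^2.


p1 - p2 = (7, 9, 5)
|p1 - p2|^2 = 7^2 + 9^2 + 5^2
= 49 + 81 + 25
= 155


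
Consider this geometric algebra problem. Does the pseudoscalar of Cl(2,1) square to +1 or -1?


The pseudoscalar I = e1...e_n (product of all n generators) of Cl(p,q) satisfies I^2 = (-1)^(q + n(n-1)/2).
p = 2, q = 1, n = p + q = 3
n(n-1)/2 = 3 * 2 / 2 = 3
Exponent = q + n(n-1)/2 = 1 + 3 = 4
I^2 = (-1)^4 = +1


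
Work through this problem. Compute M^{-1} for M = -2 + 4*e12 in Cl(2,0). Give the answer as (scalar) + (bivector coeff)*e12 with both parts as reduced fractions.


M = -2 + 4*e12, where e12^2 = -1.
Since M commutes with its reverse ~M = a - b*e12, M * ~M = a^2 - b^2*e12^2 = a^2 + b^2.
So M^{-1} = ~M / (a^2 + b^2) = (a - b*e12)/(a^2 + b^2).
a^2 + b^2 = 4 + 16 = 20
Scalar part = -2/20 = -1/10
Bivector coeff = -4/20 = -1/5
M^{-1} = -1/10 - 1/5*e12


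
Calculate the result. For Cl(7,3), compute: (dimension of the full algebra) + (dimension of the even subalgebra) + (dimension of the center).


n = 7 + 3 = 10
Total dim = 2^10 = 1024
Even subalgebra dim = 2^9 = 512
n is even, so center dim = 1
Sum = 1024 + 512 + 1 = 1537


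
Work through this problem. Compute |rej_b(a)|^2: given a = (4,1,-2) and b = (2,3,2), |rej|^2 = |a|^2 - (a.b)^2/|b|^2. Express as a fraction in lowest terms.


|a|^2 = 4^2 + 1^2 + (-2)^2 = 21
|b|^2 = 2^2 + 3^2 + 2^2 = 17
a . b = 4*2 + 1*3 + (-2)*2 = 7
(a.b)^2 = 7^2 = 49
|rej|^2 = 21 - 49/17
= (357 - 49)/17
= 308/17
In lowest terms: 308/17


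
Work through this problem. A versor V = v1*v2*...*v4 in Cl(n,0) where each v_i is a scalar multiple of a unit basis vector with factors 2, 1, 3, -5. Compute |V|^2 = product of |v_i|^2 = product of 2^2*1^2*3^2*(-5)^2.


Each vector v_i has |v_i|^2 = s_i^2
Squared scales: 2^2 = 4, 1^2 = 1, 3^2 = 9, (-5)^2 = 25
|V|^2 = 4 * 1 * 9 * 25
= 900


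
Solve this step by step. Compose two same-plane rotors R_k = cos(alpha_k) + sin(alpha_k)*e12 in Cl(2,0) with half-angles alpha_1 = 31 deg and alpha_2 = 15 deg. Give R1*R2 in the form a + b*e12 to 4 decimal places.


Same-plane rotors commute and their half-angles add:
R1*R2 = cos(a1 + a2) + sin(a1 + a2)*e12.
a1 + a2 = 31 + 15 = 46 deg
cos(46 deg) = 0.6947
sin(46 deg) = 0.7193
R1*R2 = 0.6947 + 0.7193*e12


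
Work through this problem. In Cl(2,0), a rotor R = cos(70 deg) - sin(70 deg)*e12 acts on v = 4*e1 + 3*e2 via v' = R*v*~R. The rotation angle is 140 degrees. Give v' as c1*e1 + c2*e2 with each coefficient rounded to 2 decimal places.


Rotor R = cos(70deg) - sin(70deg)*e12
Rotation angle theta = 2 * 70 = 140 degrees
v' = R*v*~R rotates v by theta.
cos(140deg) = -0.7660, sin(140deg) = 0.6428
v'_1 = 4*cos(140deg) - 3*sin(140deg)
= 4*(-0.7660) - 3*0.6428
= -4.99
v'_2 = 4*sin(140deg) + 3*cos(140deg)
= 4*0.6428 + 3*(-0.7660)
= 0.27
v' = -4.99*e1 + 0.27*e2


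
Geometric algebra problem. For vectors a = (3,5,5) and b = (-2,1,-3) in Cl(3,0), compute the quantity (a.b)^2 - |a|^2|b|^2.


a . b = 3*(-2) + 5*1 + 5*(-3)
= -6 + 5 + (-15) = -16
|a|^2 = 3^2 + 5^2 + 5^2 = 59
|b|^2 = (-2)^2 + 1^2 + (-3)^2 = 14
(a.b)^2 = (-16)^2 = 256
|a|^2 * |b|^2 = 59 * 14 = 826
Result = 256 - 826 = -570


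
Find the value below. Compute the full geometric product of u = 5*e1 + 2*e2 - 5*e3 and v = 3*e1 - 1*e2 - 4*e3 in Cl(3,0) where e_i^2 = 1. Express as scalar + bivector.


In Cl(3,0): e_i^2 = 1, e_ie_j = -e_je_i for i != j.
Scalar part = u . v = 5*3 + 2*(-1) + (-5)*(-4)
= 15 + (-2) + 20 = 33
e12 coeff = 5*(-1) - 2*3 = -5 - 6 = -11
e13 coeff = 5*(-4) - (-5)*3 = -20 - (-15) = -5
e23 coeff = 2*(-4) - (-5)*(-1) = -8 - 5 = -13
uv = 33 - 11*e12 - 5*e13 - 13*e23


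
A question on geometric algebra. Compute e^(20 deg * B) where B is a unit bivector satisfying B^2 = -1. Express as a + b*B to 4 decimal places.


For a unit bivector B with B^2 = -1, the exponential series gives
e^(theta*B) = cos(theta) + sin(theta)*B (the GA analogue of Euler's formula).
theta = 20 degrees = 0.349066 rad
cos(20 deg) = 0.9397
sin(20 deg) = 0.3420
exp(theta*B) = 0.9397 + 0.3420*B


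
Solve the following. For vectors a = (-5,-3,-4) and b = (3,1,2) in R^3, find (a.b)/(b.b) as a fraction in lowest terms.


Projection coefficient = (a . b) / (b . b)
a . b = (-5)*3 + (-3)*1 + (-4)*2
= -15 + (-3) + (-8) = -26
b . b = 3^2 + 1^2 + 2^2
= 9 + 1 + 4 = 14
Coefficient = -26/14
In lowest terms: -13/7


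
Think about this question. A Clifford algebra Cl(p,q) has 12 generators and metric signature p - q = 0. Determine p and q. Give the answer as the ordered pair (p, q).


We need p + q = 12 and p - q = 0.
Adding: 2p = 12 + 0 = 12, so p = 6.
Then q = 12 - 6 = 6.
(p, q) = (6, 6)


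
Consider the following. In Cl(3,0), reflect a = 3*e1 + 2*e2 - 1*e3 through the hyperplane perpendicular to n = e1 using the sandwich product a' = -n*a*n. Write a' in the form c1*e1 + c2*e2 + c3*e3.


Reflection formula: a' = -n*a*n, with n = e1 (unit vector, n^2 = 1).
For reflection through hyperplane perp to e1:
The component along e1 flips sign, others stay.
a = (3, 2, -1)
a' = (-3, 2, -1)
a' = -3*e1 + 2*e2 - 1*e3


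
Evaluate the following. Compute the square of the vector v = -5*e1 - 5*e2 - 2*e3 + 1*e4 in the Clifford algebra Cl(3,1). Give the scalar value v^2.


v^2 = sum of c_i^2 * e_i^2
Positive signature terms (e_i^2 = +1): (-5)^2 + (-5)^2 + (-2)^2 = 54
Negative signature terms (e_j^2 = -1): 1^2 = 1
v^2 = 54 - 1 = 53


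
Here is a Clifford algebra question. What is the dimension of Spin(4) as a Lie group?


Spin(n) double-covers SO(n); both have Lie algebra so(n) of dimension n(n-1)/2.
n = 4
n(n-1) = 4 * 3 = 12
dim Spin(4) = 12/2 = 6
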